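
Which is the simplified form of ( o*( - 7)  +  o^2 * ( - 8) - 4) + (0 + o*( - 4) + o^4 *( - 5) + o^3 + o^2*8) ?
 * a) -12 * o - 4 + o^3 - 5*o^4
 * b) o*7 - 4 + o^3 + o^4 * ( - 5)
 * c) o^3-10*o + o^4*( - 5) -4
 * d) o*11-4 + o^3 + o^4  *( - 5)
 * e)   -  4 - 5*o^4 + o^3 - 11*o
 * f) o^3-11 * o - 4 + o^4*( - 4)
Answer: e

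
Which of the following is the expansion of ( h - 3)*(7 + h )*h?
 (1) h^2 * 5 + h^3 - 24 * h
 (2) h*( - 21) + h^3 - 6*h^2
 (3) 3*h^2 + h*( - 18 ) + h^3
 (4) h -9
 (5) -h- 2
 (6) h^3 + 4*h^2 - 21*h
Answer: 6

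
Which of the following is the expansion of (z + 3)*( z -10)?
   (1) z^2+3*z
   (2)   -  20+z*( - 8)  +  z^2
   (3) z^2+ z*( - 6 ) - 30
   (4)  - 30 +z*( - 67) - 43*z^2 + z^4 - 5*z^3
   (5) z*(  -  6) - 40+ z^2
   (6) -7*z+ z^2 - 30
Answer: 6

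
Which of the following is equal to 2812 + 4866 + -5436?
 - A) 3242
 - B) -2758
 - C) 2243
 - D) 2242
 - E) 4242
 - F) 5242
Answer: D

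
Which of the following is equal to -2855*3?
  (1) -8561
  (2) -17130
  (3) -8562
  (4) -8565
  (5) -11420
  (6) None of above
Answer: 4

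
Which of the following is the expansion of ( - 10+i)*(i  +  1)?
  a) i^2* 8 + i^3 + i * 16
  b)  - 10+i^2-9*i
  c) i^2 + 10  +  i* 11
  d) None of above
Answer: b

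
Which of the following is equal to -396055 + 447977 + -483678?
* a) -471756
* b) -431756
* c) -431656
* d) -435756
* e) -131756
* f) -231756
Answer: b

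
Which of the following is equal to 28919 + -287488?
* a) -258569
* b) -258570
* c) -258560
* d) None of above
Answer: a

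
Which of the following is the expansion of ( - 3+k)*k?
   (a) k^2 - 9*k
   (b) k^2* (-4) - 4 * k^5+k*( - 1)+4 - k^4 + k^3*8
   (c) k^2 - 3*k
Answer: c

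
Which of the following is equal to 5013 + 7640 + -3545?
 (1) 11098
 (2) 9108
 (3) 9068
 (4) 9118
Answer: 2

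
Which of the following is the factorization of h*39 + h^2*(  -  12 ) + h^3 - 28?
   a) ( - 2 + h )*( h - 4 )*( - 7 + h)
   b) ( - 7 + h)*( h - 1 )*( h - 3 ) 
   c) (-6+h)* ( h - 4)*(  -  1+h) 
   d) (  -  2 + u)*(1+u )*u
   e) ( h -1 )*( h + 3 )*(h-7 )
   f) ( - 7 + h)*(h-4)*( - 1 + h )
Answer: f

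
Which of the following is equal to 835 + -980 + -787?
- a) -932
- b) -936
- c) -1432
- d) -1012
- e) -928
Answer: a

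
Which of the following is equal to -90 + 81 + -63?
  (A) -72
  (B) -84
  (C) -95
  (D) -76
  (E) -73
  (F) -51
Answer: A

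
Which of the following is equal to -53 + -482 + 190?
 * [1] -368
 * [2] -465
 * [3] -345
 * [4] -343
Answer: 3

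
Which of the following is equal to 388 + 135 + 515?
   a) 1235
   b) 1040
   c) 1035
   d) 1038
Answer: d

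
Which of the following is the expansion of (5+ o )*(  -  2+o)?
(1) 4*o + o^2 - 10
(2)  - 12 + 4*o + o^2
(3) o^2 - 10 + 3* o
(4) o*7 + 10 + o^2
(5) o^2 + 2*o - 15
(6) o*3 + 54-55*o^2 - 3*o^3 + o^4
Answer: 3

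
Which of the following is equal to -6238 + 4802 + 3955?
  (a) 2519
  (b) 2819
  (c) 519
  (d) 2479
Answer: a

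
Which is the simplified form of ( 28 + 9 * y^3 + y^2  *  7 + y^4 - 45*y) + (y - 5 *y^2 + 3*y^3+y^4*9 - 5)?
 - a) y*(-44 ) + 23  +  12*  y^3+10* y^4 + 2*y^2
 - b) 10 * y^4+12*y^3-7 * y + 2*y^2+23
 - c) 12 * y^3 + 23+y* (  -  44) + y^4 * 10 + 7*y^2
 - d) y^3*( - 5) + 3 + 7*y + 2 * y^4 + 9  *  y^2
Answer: a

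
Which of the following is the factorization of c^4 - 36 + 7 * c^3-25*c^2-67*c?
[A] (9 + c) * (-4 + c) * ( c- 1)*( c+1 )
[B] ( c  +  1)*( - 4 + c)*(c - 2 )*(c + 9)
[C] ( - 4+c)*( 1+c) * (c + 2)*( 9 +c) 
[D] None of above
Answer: D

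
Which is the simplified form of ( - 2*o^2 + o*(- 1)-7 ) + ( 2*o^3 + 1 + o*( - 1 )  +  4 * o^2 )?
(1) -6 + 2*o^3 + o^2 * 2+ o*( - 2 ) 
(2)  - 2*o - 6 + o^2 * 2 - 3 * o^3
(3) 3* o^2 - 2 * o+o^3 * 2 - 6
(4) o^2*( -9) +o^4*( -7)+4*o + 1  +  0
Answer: 1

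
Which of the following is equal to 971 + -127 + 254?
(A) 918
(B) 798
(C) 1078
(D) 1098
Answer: D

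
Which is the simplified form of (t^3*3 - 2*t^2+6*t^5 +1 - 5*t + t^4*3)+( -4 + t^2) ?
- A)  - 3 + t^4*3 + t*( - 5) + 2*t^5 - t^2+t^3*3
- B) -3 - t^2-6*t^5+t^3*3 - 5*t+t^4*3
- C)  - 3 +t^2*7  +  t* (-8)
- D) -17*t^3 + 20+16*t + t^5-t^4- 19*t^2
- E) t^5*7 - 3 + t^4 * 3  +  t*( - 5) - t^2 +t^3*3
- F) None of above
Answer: F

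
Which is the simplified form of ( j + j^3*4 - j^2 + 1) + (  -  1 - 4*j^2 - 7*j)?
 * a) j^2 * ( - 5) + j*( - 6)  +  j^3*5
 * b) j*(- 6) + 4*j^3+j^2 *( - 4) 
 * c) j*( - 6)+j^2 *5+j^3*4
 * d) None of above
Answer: d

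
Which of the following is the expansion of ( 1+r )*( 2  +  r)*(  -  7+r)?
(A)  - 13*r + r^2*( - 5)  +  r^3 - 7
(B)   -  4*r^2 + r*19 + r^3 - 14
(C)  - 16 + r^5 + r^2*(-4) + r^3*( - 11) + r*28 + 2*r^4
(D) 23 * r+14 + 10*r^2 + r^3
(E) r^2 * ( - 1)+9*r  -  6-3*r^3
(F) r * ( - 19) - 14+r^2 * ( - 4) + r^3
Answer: F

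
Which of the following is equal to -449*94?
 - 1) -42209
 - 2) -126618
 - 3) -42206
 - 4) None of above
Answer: 3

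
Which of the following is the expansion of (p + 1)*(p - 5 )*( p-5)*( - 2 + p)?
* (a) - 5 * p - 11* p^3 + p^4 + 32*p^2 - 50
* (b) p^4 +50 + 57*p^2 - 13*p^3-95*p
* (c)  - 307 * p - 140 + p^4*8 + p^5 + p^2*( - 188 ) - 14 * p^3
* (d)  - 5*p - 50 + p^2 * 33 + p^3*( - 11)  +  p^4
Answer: d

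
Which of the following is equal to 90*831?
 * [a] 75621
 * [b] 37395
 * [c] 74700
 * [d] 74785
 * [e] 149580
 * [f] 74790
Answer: f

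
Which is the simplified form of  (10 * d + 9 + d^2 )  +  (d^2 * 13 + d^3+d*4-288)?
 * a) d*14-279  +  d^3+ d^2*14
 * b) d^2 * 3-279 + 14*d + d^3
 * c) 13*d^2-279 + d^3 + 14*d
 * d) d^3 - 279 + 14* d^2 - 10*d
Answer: a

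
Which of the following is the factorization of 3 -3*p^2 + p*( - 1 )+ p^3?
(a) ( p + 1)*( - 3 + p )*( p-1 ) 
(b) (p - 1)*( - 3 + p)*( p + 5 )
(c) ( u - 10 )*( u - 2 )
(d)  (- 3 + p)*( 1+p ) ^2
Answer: a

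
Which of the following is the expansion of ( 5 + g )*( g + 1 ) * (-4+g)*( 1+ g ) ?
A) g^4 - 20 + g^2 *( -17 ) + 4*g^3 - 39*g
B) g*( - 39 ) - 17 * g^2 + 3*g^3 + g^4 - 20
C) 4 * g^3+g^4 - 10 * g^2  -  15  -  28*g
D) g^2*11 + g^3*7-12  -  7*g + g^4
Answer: B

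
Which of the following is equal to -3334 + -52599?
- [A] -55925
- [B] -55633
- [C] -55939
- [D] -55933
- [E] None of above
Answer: D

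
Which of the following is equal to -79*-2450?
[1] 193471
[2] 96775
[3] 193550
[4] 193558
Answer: 3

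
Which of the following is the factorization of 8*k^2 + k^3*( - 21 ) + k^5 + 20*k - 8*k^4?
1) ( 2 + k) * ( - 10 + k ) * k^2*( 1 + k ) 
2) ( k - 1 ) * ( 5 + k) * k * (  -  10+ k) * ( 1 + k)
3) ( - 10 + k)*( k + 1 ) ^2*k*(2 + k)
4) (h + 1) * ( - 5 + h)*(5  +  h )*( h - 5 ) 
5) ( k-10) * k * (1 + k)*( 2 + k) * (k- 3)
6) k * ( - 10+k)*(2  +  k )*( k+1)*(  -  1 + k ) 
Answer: 6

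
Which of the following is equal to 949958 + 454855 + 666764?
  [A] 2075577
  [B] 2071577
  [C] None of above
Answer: B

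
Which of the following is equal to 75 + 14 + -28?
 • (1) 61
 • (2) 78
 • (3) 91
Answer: 1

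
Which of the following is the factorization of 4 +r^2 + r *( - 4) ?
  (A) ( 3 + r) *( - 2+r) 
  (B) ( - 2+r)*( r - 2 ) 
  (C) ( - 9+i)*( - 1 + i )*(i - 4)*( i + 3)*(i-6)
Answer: B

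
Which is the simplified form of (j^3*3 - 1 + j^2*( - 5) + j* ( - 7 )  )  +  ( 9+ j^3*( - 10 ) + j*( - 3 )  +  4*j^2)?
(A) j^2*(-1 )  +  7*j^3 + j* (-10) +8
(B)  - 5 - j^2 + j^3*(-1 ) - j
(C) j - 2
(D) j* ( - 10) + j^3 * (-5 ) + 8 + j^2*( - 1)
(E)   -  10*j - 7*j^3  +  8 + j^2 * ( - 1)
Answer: E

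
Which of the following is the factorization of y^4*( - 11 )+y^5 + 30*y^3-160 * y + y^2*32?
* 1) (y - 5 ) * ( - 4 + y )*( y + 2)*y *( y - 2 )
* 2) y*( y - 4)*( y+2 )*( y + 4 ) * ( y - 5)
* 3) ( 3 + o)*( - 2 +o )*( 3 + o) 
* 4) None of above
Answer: 4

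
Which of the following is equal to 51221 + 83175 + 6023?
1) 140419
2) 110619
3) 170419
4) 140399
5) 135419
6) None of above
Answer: 1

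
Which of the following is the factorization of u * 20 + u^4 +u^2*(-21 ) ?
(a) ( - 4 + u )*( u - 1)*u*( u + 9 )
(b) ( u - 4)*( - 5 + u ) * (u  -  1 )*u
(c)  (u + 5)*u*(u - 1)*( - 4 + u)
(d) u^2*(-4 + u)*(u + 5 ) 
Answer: c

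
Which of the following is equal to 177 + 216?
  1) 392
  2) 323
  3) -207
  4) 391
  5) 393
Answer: 5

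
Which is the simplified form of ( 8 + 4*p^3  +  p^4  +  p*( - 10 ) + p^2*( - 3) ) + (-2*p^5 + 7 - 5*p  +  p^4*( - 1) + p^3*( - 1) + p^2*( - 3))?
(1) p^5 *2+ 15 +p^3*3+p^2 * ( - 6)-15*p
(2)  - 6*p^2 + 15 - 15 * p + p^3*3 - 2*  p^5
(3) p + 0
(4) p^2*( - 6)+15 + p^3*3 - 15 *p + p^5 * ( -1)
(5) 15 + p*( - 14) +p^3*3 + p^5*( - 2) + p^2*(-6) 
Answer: 2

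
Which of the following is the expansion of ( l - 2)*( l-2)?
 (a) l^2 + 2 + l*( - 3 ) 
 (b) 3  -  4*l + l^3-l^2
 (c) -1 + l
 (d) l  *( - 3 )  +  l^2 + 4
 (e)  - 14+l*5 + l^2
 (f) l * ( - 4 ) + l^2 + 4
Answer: f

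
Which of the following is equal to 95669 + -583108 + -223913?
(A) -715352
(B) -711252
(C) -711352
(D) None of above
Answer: C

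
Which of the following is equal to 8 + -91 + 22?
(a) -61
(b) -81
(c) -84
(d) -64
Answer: a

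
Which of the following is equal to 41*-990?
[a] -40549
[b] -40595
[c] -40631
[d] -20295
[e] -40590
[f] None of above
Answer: e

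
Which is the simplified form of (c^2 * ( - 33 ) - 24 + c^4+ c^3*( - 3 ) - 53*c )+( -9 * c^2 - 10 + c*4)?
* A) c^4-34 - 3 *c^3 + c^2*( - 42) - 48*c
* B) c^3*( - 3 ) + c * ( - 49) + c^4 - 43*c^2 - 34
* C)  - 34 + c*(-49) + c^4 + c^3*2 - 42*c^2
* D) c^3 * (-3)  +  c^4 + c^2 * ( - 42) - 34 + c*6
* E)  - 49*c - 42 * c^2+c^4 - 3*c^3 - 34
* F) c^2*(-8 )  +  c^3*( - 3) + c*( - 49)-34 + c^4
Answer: E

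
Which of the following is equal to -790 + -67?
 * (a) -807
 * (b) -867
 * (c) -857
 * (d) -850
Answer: c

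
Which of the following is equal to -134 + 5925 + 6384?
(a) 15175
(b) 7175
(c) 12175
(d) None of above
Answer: c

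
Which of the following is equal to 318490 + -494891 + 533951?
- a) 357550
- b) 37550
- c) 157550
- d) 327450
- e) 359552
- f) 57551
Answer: a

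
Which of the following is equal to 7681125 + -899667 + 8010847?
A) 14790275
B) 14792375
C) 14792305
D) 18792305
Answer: C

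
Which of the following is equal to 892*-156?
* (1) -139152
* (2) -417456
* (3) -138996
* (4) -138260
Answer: 1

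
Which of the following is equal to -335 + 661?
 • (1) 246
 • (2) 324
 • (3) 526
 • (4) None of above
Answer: 4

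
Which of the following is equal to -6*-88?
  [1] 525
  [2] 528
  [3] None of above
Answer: 2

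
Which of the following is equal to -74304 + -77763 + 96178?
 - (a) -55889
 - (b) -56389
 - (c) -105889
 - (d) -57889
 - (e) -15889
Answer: a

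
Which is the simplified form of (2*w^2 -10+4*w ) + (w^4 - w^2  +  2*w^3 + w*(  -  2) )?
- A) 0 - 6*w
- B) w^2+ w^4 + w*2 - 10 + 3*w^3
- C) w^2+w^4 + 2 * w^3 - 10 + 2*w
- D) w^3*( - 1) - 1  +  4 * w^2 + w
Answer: C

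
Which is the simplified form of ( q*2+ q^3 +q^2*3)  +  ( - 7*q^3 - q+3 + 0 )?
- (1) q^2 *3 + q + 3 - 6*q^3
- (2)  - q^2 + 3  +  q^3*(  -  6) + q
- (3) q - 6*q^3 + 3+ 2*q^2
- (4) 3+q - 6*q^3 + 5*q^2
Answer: 1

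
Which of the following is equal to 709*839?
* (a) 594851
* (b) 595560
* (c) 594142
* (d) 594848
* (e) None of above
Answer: a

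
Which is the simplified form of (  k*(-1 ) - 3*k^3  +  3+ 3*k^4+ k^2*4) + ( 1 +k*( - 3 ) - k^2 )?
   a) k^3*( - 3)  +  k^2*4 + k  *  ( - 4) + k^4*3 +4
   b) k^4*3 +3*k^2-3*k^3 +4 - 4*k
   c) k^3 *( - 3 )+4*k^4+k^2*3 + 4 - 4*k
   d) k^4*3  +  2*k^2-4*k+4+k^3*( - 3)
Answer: b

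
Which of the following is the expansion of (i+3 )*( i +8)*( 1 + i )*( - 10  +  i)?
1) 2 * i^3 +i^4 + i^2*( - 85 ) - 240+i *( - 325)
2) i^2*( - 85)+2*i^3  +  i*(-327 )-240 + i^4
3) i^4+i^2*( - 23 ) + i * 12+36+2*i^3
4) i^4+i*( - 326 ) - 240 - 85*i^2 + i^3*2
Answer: 4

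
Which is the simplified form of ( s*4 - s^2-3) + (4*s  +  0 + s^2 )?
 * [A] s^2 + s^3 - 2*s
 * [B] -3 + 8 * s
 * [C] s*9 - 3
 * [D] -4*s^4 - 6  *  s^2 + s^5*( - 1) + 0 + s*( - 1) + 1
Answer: B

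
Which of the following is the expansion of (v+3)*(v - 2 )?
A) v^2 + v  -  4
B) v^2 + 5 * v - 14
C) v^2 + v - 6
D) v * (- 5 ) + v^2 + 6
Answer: C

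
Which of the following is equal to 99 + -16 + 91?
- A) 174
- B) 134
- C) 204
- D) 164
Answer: A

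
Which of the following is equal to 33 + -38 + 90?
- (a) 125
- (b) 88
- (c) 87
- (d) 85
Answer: d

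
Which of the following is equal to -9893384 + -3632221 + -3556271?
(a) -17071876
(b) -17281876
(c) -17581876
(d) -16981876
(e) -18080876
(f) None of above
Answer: f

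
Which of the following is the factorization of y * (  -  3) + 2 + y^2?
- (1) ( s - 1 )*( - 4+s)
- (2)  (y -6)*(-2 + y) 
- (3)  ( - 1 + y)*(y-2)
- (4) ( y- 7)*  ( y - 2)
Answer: 3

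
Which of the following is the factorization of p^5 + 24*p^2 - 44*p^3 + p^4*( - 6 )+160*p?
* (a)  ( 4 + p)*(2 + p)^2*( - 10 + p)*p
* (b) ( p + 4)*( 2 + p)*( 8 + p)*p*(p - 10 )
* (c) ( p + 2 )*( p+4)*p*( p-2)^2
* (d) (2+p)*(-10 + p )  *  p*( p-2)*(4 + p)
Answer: d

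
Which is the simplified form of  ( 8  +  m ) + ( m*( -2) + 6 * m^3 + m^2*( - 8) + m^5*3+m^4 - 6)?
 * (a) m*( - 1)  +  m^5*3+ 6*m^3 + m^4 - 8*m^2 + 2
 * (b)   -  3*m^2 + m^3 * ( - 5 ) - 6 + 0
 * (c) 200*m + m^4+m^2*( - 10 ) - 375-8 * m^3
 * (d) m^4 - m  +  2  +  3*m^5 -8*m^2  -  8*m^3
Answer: a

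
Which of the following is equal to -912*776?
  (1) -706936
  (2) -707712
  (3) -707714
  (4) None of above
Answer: 2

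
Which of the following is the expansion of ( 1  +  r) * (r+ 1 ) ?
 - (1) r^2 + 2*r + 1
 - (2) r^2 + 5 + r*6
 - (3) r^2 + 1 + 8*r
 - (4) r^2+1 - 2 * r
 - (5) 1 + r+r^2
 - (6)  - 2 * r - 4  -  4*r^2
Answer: 1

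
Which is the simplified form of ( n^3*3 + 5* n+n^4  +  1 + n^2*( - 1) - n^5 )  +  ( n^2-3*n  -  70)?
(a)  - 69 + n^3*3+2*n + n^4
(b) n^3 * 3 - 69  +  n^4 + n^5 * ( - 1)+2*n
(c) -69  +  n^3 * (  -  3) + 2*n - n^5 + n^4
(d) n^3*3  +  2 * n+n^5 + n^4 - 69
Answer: b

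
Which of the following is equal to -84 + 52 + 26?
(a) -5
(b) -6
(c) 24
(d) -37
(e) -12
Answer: b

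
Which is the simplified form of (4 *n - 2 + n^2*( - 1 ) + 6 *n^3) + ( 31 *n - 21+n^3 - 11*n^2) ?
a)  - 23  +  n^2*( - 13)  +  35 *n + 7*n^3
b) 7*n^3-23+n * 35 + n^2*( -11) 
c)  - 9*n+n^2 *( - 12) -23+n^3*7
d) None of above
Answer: d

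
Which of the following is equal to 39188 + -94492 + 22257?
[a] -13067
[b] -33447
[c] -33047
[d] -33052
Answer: c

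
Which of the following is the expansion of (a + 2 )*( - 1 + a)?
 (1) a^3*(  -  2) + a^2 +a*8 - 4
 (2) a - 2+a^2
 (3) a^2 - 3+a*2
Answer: 2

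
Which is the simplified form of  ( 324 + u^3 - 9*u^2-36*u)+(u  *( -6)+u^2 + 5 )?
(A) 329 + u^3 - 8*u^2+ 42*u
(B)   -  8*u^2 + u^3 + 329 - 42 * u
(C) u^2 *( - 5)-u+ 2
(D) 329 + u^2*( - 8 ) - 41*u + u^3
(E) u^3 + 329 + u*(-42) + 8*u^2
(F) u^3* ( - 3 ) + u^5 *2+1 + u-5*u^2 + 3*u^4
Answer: B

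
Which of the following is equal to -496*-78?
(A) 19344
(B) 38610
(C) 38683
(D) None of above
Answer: D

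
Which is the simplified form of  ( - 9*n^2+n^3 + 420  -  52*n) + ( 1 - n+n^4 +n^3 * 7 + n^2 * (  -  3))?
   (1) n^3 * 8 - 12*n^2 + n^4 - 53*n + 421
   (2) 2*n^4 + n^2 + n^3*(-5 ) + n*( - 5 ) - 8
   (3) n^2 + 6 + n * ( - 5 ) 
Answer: 1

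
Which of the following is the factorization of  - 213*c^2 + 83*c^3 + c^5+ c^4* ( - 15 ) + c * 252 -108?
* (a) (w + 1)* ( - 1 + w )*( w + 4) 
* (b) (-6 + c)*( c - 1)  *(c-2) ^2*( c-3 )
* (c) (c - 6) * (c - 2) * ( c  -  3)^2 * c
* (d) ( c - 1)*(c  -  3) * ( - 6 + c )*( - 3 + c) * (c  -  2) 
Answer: d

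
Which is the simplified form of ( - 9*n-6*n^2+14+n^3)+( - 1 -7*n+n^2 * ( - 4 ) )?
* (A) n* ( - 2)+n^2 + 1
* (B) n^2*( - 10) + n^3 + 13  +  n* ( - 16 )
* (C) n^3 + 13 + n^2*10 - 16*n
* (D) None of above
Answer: B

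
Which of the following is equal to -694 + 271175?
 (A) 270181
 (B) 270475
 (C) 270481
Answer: C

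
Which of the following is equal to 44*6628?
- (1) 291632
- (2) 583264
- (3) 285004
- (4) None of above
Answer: 1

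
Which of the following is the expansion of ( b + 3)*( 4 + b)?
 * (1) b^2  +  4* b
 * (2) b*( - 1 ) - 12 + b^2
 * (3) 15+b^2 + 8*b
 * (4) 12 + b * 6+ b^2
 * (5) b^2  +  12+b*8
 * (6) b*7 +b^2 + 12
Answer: 6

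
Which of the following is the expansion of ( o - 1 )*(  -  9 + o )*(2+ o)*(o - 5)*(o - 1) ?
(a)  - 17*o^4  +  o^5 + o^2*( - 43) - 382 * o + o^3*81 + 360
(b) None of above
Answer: b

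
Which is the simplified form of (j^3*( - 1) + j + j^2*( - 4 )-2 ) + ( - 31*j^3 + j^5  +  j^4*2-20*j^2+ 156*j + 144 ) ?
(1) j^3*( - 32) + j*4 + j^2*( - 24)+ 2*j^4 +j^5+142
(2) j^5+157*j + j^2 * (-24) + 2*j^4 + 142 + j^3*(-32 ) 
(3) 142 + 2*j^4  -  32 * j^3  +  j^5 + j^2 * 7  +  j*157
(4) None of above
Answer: 2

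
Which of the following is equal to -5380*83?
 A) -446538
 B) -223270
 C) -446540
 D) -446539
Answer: C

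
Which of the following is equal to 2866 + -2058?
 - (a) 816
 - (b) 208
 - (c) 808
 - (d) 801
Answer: c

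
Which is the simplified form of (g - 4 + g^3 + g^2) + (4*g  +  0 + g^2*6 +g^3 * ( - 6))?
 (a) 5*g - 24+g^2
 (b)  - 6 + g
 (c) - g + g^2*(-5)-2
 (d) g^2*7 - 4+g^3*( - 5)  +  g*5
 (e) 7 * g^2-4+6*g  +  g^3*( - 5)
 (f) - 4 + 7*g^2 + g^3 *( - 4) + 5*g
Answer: d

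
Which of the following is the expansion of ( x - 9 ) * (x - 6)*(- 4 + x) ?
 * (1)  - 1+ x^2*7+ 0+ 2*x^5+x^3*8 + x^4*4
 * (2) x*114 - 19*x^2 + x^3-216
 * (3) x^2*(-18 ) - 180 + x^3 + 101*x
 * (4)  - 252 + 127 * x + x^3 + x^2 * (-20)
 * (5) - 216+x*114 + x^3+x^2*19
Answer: 2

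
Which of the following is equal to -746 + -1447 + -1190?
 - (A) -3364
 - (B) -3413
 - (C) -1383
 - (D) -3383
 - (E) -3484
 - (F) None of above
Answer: D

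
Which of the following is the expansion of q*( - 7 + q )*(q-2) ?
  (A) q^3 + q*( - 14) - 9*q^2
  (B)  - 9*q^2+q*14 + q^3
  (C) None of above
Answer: B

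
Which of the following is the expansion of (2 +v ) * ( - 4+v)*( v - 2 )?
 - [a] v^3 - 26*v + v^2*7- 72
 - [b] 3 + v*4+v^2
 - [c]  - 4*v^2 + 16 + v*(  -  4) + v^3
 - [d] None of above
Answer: c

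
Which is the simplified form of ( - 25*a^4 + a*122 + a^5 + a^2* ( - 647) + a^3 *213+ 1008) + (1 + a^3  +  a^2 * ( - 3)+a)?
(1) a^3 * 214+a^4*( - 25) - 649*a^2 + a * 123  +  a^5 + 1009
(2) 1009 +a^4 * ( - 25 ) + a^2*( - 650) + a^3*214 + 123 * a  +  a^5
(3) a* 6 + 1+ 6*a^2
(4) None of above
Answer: 2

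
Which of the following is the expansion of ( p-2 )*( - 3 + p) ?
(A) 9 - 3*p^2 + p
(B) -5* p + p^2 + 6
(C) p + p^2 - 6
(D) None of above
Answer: B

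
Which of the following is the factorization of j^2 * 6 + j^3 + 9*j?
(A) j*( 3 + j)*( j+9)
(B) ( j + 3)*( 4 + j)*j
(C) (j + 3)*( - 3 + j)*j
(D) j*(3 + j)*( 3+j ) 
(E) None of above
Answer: D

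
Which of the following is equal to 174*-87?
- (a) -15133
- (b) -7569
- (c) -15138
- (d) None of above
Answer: c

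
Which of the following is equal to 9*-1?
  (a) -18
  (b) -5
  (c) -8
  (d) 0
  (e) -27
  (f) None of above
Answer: f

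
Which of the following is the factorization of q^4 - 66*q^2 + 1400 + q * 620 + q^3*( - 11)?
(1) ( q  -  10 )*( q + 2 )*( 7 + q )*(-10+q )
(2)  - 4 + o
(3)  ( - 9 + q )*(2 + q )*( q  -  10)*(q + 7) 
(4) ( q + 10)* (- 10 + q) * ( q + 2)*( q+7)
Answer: 1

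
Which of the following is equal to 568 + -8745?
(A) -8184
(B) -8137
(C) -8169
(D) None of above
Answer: D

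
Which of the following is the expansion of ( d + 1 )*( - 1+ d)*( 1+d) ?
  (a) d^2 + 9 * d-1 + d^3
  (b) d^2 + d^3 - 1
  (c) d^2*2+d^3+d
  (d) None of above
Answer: d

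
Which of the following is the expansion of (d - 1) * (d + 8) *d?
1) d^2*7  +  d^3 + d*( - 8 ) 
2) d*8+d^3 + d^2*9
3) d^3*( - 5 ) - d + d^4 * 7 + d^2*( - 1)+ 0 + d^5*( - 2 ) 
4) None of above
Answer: 1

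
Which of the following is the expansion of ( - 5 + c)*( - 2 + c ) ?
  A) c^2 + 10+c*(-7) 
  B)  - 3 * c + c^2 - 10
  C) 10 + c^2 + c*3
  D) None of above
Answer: A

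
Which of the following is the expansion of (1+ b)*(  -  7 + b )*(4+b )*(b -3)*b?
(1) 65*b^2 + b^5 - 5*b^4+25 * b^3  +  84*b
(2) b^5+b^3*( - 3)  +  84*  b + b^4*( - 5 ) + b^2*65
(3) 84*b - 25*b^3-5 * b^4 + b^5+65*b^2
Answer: 3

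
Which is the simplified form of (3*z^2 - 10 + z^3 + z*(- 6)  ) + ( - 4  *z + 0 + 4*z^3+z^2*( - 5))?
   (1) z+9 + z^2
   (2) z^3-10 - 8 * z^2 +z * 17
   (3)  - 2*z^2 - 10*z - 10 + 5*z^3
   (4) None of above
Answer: 3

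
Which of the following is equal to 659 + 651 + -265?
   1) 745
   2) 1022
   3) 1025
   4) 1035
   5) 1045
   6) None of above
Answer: 5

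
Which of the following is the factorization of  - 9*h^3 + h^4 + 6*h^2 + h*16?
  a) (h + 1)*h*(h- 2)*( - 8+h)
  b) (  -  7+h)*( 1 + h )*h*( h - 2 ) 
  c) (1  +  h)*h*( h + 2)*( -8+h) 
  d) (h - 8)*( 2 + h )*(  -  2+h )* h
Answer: a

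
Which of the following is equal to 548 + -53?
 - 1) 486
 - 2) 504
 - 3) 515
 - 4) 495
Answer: 4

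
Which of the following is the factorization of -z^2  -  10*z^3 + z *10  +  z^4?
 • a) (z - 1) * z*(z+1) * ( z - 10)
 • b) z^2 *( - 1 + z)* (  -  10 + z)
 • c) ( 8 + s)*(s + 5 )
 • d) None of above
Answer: a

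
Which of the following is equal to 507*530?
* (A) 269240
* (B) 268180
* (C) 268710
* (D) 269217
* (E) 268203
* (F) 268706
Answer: C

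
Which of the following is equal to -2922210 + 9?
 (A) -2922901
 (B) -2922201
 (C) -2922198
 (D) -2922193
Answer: B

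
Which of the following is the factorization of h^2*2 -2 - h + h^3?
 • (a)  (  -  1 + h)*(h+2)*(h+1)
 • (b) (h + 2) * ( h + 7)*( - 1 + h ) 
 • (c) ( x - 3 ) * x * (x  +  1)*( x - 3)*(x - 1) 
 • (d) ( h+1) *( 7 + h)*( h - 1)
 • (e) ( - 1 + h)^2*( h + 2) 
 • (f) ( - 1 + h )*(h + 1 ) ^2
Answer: a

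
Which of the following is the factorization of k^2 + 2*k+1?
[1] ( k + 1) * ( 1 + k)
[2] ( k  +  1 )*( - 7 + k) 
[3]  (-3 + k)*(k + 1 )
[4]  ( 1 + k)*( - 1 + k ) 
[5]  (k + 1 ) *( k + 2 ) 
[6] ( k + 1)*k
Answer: 1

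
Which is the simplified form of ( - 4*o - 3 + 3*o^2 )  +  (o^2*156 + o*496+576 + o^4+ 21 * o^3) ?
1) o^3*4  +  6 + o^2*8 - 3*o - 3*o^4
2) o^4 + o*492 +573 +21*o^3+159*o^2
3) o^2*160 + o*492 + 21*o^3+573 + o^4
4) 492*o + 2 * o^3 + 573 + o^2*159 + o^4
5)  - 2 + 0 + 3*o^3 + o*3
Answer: 2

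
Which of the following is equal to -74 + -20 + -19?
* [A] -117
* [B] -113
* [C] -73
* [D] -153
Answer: B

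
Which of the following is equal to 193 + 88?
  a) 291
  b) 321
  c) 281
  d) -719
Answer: c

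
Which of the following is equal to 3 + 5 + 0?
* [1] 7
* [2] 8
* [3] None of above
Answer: 2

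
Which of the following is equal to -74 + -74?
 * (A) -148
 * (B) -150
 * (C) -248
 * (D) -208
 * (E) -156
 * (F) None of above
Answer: A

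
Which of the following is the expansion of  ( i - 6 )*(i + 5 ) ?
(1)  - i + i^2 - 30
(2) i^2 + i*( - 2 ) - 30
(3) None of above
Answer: 1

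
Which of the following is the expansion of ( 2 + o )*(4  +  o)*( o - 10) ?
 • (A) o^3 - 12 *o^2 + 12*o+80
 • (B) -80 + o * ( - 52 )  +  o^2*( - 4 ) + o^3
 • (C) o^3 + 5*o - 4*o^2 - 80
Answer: B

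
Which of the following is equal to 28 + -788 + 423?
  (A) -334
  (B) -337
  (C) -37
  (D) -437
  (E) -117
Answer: B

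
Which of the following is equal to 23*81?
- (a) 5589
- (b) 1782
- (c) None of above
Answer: c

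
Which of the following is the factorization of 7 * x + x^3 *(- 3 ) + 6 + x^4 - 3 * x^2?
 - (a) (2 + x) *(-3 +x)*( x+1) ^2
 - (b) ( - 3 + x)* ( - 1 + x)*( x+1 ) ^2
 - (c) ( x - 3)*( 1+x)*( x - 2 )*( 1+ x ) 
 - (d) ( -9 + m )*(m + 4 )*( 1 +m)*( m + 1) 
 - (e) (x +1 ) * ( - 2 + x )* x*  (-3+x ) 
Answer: c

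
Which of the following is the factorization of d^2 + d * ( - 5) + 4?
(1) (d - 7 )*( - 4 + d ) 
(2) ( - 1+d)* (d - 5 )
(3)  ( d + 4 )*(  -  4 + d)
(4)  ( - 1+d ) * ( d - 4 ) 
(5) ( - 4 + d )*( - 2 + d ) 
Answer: 4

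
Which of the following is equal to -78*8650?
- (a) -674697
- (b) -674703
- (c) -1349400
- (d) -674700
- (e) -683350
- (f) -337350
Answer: d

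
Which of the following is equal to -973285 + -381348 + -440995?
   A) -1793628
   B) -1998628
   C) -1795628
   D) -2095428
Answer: C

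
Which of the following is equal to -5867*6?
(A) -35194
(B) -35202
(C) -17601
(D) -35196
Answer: B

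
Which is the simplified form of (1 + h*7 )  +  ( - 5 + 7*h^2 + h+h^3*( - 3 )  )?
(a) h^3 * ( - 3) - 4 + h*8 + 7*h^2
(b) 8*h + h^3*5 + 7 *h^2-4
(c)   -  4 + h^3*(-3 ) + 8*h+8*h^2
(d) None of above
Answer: a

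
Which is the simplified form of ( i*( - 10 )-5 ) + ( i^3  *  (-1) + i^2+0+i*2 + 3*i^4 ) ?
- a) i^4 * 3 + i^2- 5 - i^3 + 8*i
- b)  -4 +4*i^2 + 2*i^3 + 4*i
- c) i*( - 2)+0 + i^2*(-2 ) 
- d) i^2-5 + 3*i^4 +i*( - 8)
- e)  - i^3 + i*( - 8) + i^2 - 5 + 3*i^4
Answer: e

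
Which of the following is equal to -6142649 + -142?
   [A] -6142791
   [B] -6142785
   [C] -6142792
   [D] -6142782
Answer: A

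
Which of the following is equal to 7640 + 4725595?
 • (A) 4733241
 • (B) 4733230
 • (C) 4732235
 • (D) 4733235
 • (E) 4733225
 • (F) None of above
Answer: D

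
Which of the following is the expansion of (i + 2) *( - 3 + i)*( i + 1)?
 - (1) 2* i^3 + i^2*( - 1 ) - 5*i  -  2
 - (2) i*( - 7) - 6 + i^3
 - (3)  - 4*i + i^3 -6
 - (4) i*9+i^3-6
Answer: 2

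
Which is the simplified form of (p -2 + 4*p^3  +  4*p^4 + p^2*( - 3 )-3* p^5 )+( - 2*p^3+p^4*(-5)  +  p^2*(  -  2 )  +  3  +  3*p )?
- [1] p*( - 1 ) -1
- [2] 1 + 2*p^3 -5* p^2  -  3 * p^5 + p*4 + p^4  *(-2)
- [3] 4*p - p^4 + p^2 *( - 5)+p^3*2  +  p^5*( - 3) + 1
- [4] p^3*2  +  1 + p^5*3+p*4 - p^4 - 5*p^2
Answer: 3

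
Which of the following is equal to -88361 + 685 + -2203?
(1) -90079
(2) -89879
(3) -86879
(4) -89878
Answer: 2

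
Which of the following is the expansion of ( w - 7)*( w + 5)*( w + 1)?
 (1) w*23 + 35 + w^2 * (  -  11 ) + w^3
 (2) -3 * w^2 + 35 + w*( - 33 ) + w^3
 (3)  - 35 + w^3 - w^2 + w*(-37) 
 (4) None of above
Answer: 3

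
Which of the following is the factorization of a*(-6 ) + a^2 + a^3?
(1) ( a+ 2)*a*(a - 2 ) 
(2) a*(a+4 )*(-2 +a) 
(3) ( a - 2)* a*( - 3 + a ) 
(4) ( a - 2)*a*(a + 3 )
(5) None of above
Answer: 4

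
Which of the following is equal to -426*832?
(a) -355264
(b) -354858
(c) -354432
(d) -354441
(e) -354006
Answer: c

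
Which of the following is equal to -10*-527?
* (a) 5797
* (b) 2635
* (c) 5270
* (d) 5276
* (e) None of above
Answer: c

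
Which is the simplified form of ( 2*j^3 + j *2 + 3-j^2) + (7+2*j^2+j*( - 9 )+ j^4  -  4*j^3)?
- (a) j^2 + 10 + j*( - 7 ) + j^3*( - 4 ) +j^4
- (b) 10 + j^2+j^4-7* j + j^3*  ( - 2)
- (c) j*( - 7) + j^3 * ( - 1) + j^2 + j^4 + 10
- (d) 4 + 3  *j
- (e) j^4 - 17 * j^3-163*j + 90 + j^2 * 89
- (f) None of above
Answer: b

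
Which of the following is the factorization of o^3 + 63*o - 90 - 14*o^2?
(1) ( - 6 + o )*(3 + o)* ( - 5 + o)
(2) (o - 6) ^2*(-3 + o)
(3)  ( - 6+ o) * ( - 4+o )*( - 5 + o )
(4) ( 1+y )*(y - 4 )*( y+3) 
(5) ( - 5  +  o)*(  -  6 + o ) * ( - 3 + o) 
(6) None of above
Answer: 5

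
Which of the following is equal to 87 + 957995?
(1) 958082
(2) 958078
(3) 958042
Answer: 1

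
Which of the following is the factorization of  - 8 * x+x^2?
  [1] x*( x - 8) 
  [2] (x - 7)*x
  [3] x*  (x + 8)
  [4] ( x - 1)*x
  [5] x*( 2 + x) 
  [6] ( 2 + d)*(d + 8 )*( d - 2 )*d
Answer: 1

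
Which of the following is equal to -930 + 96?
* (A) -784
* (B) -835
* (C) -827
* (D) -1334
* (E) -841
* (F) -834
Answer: F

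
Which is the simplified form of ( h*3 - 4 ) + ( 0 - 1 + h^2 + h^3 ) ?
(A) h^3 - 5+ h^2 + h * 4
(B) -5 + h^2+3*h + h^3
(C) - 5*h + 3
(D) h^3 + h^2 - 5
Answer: B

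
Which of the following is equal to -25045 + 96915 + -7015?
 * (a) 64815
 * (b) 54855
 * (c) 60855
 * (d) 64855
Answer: d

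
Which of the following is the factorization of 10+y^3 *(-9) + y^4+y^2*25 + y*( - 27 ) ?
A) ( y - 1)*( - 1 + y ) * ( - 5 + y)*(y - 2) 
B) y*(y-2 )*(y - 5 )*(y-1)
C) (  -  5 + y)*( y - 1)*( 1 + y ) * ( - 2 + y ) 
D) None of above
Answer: A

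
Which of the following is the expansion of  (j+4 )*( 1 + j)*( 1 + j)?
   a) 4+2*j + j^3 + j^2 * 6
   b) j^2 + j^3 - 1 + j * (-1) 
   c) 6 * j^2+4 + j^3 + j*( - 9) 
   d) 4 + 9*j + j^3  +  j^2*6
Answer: d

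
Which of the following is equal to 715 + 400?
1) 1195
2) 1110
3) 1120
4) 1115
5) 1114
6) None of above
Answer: 4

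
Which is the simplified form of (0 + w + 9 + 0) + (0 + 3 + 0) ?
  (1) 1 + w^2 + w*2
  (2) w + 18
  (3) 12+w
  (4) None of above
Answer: 3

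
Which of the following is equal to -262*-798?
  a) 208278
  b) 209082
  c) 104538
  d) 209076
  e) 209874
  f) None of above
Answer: d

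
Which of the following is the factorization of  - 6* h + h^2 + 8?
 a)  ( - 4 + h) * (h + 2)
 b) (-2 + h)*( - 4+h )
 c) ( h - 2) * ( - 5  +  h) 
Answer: b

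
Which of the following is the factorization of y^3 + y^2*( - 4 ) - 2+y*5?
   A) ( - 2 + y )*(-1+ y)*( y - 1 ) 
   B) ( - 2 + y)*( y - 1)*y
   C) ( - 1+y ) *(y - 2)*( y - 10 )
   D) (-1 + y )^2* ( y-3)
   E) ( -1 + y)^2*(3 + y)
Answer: A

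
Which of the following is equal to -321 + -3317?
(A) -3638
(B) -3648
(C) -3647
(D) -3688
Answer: A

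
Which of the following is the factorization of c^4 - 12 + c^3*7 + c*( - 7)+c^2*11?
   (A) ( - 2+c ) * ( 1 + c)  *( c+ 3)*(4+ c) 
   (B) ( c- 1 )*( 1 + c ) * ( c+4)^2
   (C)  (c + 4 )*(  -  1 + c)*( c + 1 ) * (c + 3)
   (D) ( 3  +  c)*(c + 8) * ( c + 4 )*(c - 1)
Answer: C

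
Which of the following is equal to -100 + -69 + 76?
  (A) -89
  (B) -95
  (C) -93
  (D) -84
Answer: C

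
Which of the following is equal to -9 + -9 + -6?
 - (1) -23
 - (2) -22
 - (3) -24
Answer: 3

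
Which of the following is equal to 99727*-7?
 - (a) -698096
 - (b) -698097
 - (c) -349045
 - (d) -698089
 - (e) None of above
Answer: d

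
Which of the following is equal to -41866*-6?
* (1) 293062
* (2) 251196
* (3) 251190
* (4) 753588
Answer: 2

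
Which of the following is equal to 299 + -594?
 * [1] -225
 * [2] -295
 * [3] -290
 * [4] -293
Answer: 2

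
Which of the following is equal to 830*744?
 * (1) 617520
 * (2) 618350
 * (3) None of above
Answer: 1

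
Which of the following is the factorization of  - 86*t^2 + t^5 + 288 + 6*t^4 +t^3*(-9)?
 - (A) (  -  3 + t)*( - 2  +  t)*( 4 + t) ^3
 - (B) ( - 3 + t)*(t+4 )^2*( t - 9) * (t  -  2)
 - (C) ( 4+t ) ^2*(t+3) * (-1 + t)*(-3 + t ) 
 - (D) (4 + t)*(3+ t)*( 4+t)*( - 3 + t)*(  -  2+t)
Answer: D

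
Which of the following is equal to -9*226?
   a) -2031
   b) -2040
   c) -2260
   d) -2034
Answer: d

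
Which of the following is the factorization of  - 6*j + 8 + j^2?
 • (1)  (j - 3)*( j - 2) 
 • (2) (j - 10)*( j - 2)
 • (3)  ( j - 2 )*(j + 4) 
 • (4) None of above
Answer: 4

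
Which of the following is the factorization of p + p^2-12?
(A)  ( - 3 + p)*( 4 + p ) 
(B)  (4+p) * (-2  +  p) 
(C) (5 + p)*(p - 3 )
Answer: A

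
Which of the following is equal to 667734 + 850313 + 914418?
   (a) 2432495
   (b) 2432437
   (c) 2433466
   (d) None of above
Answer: d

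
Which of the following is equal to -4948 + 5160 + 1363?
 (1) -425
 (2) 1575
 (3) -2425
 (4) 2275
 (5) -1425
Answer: 2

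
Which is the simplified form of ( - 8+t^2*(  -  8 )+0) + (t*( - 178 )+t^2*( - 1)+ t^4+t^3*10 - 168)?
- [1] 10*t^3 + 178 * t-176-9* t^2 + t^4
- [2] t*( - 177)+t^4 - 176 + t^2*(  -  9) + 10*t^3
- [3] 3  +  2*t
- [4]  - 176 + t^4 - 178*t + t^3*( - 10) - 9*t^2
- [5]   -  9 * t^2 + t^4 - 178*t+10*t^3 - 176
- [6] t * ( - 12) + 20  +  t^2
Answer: 5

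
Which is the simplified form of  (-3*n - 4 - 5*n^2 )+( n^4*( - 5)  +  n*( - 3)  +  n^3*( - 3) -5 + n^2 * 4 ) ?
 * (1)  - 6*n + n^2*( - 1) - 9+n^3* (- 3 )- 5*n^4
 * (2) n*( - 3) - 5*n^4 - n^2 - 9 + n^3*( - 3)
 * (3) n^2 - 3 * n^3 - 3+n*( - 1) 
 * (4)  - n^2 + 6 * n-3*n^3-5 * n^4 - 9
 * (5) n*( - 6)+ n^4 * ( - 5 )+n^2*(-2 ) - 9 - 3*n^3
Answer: 1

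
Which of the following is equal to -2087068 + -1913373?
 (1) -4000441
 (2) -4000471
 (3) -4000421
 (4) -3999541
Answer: 1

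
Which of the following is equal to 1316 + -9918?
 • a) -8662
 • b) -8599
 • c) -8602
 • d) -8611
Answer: c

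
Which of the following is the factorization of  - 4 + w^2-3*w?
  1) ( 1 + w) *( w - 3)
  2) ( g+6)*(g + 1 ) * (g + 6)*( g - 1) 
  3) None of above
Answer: 3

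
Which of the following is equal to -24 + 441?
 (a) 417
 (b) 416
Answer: a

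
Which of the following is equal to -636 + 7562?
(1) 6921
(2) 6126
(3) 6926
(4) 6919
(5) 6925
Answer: 3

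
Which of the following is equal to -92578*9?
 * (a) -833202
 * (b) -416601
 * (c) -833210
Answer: a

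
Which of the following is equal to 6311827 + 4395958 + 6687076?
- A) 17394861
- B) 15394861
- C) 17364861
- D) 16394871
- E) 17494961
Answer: A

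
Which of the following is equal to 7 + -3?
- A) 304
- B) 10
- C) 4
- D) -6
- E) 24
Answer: C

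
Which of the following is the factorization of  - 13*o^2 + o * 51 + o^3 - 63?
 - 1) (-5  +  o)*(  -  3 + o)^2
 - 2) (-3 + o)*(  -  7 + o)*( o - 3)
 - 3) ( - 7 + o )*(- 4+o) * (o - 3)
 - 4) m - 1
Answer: 2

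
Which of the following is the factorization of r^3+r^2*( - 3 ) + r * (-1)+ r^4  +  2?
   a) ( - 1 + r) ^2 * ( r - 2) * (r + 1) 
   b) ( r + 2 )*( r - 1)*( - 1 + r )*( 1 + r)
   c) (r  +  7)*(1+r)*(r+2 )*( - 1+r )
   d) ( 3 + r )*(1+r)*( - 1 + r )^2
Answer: b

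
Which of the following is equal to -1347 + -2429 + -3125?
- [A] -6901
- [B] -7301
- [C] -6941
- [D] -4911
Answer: A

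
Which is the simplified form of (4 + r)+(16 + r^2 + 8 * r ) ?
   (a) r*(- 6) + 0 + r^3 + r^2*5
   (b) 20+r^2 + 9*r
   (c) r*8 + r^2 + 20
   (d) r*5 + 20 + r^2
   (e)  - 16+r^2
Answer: b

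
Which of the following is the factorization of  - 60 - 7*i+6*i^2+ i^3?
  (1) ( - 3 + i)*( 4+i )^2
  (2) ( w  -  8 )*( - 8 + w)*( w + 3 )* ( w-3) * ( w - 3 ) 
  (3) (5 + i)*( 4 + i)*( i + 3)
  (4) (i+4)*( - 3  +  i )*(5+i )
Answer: 4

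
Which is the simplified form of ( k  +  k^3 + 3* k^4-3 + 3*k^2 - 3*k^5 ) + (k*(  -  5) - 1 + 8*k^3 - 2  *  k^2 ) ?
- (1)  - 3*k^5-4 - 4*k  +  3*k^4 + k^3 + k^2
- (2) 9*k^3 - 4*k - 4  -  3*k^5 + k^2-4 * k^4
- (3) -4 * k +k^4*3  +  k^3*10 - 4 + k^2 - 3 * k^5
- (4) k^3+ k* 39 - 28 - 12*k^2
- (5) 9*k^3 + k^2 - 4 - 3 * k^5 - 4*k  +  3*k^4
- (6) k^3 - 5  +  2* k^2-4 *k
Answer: 5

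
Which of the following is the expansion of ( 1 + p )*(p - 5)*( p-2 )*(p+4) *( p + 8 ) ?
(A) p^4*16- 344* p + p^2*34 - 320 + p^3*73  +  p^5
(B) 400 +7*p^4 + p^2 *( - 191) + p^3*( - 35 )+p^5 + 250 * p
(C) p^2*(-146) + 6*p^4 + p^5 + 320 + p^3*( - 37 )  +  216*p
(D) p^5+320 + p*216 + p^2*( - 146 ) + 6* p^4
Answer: C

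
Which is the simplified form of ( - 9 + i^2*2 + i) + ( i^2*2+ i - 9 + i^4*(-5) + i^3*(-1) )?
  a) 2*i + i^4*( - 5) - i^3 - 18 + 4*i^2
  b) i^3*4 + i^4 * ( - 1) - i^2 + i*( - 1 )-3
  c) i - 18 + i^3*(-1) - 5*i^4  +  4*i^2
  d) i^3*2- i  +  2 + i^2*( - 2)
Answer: a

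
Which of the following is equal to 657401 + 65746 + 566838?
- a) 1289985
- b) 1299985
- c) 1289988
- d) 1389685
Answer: a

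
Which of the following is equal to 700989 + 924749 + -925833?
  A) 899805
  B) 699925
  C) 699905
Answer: C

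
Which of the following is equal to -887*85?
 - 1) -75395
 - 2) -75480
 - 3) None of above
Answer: 1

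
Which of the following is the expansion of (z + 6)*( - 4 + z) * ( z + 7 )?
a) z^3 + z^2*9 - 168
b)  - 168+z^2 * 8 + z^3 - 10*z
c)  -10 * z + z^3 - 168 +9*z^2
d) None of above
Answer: c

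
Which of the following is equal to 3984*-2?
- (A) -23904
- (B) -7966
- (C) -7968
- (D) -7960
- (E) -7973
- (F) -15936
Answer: C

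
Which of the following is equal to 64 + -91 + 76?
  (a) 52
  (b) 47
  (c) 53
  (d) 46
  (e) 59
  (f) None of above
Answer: f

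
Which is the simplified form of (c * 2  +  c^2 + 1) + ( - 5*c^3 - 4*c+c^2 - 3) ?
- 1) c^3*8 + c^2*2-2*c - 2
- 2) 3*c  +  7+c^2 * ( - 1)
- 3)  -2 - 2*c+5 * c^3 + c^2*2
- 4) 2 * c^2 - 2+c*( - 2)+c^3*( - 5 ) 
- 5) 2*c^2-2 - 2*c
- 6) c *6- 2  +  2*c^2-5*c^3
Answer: 4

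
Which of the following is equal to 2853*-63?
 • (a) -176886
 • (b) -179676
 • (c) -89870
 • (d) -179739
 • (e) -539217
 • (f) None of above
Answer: d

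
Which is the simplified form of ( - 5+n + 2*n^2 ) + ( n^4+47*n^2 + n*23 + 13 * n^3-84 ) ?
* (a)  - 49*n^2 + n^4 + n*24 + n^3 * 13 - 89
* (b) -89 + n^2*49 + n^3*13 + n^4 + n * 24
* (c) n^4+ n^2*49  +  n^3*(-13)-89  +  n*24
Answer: b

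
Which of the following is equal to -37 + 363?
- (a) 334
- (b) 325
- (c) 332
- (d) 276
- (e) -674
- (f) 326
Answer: f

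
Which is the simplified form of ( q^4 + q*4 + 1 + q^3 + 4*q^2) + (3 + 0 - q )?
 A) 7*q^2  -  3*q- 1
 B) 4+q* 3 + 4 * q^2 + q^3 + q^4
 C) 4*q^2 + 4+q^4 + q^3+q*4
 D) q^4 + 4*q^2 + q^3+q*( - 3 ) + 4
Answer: B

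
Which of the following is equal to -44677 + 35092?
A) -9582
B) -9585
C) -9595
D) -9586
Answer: B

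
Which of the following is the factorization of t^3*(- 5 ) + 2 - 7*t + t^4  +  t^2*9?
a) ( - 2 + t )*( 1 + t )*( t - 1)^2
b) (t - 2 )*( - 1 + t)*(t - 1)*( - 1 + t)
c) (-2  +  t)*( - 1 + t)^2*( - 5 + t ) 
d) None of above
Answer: b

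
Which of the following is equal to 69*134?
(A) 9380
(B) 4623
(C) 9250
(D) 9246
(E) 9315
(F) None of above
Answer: D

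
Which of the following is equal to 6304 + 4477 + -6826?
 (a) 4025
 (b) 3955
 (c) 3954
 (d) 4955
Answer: b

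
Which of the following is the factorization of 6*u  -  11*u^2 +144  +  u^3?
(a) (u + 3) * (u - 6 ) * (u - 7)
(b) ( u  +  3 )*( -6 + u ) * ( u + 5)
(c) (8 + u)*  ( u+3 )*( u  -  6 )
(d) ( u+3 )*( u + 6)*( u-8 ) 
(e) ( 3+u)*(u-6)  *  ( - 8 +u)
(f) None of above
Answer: e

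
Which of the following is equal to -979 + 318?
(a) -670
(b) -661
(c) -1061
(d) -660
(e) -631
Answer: b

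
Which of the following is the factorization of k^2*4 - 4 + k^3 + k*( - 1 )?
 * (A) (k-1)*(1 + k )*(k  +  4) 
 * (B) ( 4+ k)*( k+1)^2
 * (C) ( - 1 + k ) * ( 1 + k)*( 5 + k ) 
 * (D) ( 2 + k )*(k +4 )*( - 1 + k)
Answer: A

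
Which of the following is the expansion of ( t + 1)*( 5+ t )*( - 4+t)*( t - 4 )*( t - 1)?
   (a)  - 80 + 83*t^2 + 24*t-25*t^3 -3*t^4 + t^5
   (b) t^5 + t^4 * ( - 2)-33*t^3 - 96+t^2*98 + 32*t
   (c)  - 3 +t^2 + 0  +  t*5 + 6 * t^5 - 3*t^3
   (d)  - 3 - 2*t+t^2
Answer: a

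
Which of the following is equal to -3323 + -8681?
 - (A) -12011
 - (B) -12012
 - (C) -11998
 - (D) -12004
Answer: D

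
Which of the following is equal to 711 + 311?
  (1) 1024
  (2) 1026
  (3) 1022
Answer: 3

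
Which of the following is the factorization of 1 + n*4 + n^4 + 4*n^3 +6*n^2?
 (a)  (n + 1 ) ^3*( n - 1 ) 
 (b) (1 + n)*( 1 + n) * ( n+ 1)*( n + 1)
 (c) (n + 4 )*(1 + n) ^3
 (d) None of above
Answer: b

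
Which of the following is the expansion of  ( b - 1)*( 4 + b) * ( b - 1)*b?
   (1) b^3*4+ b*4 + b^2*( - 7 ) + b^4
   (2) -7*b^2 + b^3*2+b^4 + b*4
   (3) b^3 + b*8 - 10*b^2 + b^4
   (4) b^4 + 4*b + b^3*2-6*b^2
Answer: 2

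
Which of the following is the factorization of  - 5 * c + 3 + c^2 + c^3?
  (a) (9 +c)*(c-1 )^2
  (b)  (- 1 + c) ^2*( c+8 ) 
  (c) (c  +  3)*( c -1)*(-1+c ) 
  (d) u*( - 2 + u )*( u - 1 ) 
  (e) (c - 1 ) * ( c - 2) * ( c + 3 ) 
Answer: c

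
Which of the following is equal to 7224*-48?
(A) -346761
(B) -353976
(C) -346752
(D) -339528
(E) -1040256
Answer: C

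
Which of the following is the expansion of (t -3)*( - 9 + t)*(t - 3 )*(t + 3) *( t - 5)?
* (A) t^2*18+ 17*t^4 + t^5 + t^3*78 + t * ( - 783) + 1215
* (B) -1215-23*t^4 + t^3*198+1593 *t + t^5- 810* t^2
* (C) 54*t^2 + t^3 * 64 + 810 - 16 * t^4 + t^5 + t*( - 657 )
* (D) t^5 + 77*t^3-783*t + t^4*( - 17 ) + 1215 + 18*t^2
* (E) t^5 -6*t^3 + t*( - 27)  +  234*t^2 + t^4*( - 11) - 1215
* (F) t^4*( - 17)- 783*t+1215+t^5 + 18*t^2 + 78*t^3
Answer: F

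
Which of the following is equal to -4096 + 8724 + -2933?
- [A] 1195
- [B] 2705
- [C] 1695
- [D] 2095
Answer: C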